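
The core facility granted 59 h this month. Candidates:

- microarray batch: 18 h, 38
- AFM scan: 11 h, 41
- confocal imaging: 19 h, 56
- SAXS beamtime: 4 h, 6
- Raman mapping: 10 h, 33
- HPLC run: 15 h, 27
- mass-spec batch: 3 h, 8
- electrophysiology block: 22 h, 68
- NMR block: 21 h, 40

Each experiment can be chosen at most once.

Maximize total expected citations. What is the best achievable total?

179

By expected citations per h: AFM scan 3.73, Raman mapping 3.30, electrophysiology block 3.09, confocal imaging 2.95 lead.
Filling by ratio: AFM scan + SAXS beamtime + Raman mapping + mass-spec batch + electrophysiology block for 156, with 9 h left unused.
Replace Raman mapping with confocal imaging: the trade gains 23 net, giving 179 at 59 h.
Runner-up AFM scan + confocal imaging + mass-spec batch + electrophysiology block tops out at 173.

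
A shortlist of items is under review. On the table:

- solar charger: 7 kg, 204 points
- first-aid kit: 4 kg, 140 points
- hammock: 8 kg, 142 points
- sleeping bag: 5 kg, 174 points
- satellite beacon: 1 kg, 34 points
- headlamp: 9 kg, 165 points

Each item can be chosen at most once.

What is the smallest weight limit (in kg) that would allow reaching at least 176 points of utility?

6

Look for the lowest-weight combination reaching 176.
sleeping bag + satellite beacon reaches 208 using 6 kg.
Below 6 kg the best achievable stays under 176.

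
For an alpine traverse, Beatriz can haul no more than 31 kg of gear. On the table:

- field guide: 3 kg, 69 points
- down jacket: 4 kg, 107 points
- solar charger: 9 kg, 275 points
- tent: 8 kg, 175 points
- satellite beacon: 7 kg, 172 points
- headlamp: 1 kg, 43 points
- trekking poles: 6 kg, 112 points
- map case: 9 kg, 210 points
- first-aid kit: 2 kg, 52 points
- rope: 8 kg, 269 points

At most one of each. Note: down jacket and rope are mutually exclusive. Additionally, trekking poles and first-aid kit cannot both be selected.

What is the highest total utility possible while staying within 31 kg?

Best packing: field guide + solar charger + tent + headlamp + first-aid kit + rope — 31 kg, 883 total.
An exhaustive check of the 1024 subsets confirms 883.

883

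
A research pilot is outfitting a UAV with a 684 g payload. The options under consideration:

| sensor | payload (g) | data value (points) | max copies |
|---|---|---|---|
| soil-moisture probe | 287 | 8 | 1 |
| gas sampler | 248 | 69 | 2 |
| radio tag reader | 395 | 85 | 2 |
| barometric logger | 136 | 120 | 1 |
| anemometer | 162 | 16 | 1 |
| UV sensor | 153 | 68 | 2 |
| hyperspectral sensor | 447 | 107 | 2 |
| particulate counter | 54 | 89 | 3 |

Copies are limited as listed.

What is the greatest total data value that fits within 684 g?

By data value per g: particulate counter 1.65, barometric logger 0.88, UV sensor 0.44, gas sampler 0.28 lead.
The ratio ordering already packs tightly: barometric logger + 2×UV sensor + 3×particulate counter, 604 g, 523.
No other feasible combination exceeds 523.

523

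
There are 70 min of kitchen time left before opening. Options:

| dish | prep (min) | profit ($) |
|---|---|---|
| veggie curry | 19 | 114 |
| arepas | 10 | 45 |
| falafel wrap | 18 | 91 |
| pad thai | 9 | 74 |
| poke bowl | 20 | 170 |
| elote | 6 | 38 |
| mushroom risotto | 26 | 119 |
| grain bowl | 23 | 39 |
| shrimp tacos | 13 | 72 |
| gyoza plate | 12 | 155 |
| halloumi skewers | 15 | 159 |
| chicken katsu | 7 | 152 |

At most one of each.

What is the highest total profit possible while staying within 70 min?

By profit per min: chicken katsu 21.71, gyoza plate 12.92, halloumi skewers 10.60, poke bowl 8.50 lead.
Taking pad thai + poke bowl + elote + gyoza plate + halloumi skewers + chicken katsu: 69 min used, 748 in profit.

748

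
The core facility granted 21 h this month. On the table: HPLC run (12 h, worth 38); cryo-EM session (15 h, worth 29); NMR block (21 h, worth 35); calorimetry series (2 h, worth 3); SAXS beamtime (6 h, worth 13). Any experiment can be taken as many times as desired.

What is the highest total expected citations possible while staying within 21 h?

Best packing: HPLC run + calorimetry series + SAXS beamtime — 20 h, 54 total.
The spare 1 h is too small for any remaining experiment, and no exchange beats 54.

54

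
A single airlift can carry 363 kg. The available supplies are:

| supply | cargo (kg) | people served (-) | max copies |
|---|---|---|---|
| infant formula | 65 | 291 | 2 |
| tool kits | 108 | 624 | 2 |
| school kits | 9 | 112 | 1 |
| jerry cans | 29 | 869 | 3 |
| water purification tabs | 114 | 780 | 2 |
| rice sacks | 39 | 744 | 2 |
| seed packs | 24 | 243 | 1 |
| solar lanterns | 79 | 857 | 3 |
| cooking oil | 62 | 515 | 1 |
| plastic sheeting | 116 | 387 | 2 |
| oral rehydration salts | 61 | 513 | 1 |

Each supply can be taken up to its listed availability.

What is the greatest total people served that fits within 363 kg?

By people served per kg: jerry cans 29.97, rice sacks 19.08, school kits 12.44, solar lanterns 10.85 lead.
School kits + 3×jerry cans + 2×rice sacks + seed packs + 2×solar lanterns uses 356 of the 363 kg and totals 6164.
That's the maximum — no swap from here does better than 6164.

6164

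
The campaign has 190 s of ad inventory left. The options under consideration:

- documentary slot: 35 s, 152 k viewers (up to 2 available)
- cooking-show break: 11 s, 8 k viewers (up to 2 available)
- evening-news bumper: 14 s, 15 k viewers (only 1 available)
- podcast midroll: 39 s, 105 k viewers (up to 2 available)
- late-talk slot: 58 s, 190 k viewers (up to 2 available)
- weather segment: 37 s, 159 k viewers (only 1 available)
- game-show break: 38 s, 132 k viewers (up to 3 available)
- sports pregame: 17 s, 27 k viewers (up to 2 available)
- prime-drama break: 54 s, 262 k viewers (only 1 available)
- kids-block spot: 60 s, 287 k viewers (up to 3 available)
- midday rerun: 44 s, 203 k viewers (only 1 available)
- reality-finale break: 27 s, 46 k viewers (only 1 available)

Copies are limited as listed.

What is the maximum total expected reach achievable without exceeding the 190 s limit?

Filling by ratio: evening-news bumper + prime-drama break + 2×kids-block spot for 851, with 2 s left unused.
Dropping evening-news bumper and prime-drama break frees 68 s; slotting in 2×documentary slot (70 s) lifts the total to 878 at 190 s.
No other feasible combination exceeds 878.

878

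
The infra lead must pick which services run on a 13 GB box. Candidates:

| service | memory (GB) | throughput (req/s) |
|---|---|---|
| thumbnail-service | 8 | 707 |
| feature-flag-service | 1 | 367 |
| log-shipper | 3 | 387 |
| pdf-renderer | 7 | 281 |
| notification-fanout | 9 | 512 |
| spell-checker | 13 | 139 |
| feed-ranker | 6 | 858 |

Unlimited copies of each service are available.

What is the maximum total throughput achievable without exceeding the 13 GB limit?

4771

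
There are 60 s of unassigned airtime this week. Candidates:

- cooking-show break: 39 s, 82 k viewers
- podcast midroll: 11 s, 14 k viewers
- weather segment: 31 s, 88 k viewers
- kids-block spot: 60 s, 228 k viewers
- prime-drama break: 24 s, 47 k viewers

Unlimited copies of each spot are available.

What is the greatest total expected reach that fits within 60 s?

Ranking by ratio (expected reach/s): kids-block spot 3.80, weather segment 2.84, cooking-show break 2.10.
Taking kids-block spot: 60 s used, 228 in expected reach.
Every other selection either busts 60 s or fails to beat 228.

228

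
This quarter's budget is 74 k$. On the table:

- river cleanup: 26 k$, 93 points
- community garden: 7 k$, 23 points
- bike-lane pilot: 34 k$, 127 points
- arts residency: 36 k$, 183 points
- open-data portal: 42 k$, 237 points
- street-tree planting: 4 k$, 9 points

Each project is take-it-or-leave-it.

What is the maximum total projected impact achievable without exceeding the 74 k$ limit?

Density check — open-data portal 5.64, arts residency 5.08, bike-lane pilot 3.74, river cleanup 3.58 are the best per k$.
River cleanup + open-data portal + street-tree planting uses 72 of the 74 k$ and totals 339.
That's the maximum — no swap from here does better than 339.

339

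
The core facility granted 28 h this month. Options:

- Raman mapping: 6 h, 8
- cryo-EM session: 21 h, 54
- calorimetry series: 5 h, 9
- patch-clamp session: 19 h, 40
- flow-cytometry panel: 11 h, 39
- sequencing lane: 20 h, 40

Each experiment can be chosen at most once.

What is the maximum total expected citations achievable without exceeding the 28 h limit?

63

Filling by ratio: Raman mapping + calorimetry series + flow-cytometry panel for 56, with 6 h left unused.
Replace Raman mapping and flow-cytometry panel with cryo-EM session: the trade gains 7 net, giving 63 at 26 h.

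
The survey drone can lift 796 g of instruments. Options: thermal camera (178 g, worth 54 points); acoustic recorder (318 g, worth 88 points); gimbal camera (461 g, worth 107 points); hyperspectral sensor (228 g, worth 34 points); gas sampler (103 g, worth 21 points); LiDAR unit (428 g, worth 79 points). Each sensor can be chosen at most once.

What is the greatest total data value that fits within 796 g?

Greedy by ratio would take thermal camera + acoustic recorder + gas sampler: 599 g used, total 163.
Dropping thermal camera and gas sampler frees 281 g; slotting in gimbal camera (461 g) lifts the total to 195 at 779 g.

195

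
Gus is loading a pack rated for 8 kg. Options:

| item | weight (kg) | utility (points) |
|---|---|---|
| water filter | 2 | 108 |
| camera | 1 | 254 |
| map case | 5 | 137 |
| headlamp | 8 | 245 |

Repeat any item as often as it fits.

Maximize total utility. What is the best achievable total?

2032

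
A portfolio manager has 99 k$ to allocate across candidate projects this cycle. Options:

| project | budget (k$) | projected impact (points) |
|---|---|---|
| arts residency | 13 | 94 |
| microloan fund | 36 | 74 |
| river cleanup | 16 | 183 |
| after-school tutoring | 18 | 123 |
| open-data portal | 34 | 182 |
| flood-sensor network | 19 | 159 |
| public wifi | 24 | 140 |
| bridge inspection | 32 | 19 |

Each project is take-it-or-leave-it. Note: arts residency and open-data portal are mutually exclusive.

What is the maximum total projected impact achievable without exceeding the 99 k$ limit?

Ranking by ratio (projected impact/k$): river cleanup 11.44, flood-sensor network 8.37, arts residency 7.23.
Taking arts residency + river cleanup + after-school tutoring + flood-sensor network + public wifi: 90 k$ used, 699 in projected impact.

699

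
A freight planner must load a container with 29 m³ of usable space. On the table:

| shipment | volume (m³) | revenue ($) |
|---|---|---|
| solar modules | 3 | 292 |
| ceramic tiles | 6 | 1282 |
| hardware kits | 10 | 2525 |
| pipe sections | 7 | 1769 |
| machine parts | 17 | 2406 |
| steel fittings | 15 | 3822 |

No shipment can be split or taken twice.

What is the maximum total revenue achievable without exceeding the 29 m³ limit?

Ceramic tiles + pipe sections + steel fittings uses 28 of the 29 m³ and totals 6873.

6873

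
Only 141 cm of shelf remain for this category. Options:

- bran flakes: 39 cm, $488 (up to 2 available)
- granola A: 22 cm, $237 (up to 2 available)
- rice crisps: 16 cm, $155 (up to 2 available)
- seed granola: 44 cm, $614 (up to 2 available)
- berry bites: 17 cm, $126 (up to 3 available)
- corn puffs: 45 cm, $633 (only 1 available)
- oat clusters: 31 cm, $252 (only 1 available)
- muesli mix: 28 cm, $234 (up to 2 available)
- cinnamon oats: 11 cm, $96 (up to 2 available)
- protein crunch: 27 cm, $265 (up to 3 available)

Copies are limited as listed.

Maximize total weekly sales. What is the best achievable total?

Density check — corn puffs 14.07, seed granola 13.95, bran flakes 12.51 are the best per cm.
The ratio ordering already packs tightly: 2×seed granola + corn puffs, 133 cm, 1861.
Every other selection either busts 141 cm or exceeds an availability limit or fails to beat 1861.

1861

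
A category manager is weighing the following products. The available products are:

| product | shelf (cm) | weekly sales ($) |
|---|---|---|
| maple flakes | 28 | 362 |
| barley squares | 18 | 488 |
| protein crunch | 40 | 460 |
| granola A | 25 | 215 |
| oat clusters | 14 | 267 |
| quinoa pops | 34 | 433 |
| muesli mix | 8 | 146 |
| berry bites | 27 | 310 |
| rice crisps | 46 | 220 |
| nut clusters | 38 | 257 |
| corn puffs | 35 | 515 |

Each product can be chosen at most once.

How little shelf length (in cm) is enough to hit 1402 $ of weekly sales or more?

Look for the lowest-shelf combination reaching 1402.
barley squares + oat clusters + muesli mix + corn puffs reaches 1416 using 75 cm.
Below 75 cm the best achievable stays under 1402.

75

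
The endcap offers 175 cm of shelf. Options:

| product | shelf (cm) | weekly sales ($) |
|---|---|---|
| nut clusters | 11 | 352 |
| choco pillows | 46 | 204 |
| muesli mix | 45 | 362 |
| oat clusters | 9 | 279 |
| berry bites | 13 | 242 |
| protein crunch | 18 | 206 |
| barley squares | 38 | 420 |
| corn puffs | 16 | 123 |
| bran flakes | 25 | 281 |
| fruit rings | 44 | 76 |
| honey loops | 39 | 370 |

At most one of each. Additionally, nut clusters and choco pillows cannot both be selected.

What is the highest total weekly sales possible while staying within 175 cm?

2273

Ranking by ratio (weekly sales/cm): nut clusters 32.00, oat clusters 31.00, berry bites 18.62, protein crunch 11.44.
Nut clusters + oat clusters + berry bites + protein crunch + barley squares + corn puffs + bran flakes + honey loops uses 169 of the 175 cm and totals 2273.
No other feasible combination exceeds 2273.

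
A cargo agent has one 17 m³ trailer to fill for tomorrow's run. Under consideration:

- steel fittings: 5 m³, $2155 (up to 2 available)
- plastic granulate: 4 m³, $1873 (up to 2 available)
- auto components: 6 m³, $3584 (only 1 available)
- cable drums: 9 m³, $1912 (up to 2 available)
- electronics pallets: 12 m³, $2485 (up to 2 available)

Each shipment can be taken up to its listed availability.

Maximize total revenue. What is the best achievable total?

Taking the top-ratio shipments first gives 2×plastic granulate + auto components for 7330 (14 m³).
The 8 m³ tied up in 2×plastic granulate is better spent on 2×steel fittings — total rises to 7894 (16 m³).
That's the maximum — no swap from here does better than 7894.

7894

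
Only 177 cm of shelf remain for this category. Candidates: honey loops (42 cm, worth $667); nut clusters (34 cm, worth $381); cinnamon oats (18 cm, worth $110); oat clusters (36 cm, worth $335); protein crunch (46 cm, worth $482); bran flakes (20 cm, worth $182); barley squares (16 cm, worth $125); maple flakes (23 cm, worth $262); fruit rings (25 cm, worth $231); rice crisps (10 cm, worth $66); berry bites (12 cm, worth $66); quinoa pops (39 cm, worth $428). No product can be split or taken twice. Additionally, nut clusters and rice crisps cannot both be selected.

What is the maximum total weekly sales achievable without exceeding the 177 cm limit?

By weekly sales per cm: honey loops 15.88, maple flakes 11.39, nut clusters 11.21, quinoa pops 10.97 lead.
Taking the top-ratio products first gives honey loops + nut clusters + oat clusters + maple flakes + quinoa pops for 2073 (174 cm).
Dropping oat clusters and maple flakes frees 59 cm; slotting in protein crunch + barley squares (62 cm) lifts the total to 2083 at 177 cm.
Next best is honey loops + nut clusters + oat clusters + maple flakes + quinoa pops at 2073 (174 cm) — short by 10.

2083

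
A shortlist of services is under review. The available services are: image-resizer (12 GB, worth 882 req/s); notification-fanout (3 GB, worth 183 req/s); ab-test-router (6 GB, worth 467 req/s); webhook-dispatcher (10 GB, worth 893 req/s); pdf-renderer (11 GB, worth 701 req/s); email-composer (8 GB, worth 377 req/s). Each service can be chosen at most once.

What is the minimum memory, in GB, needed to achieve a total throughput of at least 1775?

22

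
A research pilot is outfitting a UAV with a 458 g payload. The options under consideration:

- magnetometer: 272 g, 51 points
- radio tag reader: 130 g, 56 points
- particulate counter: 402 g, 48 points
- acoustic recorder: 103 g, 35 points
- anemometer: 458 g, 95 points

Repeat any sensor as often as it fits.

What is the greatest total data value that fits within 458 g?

168

3×radio tag reader uses 390 of the 458 g and totals 168.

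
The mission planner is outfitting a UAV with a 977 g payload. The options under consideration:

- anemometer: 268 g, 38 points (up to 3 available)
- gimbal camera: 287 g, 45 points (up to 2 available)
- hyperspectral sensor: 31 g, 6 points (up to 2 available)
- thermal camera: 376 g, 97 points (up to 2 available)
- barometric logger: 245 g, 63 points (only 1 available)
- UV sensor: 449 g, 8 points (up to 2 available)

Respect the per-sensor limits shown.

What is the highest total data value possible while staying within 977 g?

217

Taking the top-ratio sensors first gives 2×hyperspectral sensor + 2×thermal camera for 206 (814 g).
The 376 g tied up in thermal camera is better spent on gimbal camera + barometric logger — total rises to 217 (970 g).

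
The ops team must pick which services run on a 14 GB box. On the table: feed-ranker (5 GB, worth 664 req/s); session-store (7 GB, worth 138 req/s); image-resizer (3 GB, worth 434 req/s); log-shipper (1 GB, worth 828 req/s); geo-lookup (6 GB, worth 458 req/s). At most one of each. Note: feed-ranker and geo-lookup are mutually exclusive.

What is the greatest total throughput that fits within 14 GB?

The ratio ordering already packs tightly: feed-ranker + image-resizer + log-shipper, 9 GB, 1926.

1926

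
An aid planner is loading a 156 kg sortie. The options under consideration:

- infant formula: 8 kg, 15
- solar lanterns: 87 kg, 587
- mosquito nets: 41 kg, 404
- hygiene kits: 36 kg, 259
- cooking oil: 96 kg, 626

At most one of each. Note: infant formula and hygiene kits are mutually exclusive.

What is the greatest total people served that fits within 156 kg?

1045

Ranking by ratio (people served/kg): mosquito nets 9.85, hygiene kits 7.19, solar lanterns 6.75.
Infant formula + mosquito nets + cooking oil uses 145 of the 156 kg and totals 1045.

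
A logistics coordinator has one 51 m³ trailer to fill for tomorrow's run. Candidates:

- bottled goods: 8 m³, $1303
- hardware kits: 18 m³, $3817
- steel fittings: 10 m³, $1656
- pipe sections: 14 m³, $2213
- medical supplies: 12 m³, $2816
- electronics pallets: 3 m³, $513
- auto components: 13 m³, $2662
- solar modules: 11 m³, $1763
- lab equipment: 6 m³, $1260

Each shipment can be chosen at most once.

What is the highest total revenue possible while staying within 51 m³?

A density-first pass picks hardware kits + medical supplies + auto components + lab equipment — 10555 at 49 m³.
The 6 m³ tied up in lab equipment is better spent on bottled goods — total rises to 10598 (51 m³).
The closest alternative, hardware kits + medical supplies + auto components + lab equipment, reaches only 10555.

10598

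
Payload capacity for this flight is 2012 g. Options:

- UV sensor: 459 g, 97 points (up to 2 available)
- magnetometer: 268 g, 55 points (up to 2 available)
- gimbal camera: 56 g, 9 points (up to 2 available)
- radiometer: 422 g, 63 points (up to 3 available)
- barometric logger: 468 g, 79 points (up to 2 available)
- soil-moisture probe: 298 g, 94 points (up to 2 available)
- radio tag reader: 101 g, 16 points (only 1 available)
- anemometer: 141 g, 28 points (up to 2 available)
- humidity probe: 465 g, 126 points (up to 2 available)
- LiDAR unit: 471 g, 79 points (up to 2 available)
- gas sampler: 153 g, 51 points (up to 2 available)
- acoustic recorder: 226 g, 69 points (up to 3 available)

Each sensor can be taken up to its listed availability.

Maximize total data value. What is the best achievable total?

590

The ratio heuristic lands on magnetometer + 2×soil-moisture probe + anemometer + 2×gas sampler + 3×acoustic recorder (580) but leaves 23 g idle.
A better packing is 2×gimbal camera + 2×soil-moisture probe + humidity probe + gas sampler + 3×acoustic recorder: 2004 g, total 590.
Nothing else within 2012 g beats 590.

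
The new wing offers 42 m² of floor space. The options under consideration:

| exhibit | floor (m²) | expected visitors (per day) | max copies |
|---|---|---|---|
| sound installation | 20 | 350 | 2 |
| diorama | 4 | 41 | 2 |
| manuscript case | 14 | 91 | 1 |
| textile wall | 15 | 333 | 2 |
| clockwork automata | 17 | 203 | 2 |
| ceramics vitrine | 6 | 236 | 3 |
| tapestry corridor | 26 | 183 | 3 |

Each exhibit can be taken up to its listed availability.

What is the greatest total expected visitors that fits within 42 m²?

1138

Ranking by ratio (expected visitors/m²): ceramics vitrine 39.33, textile wall 22.20, sound installation 17.50.
Greedy by ratio would take 2×diorama + textile wall + 3×ceramics vitrine: 41 m² used, total 1123.
Replace 2×diorama and ceramics vitrine with textile wall: the trade gains 15 net, giving 1138 at 42 m².
That's the maximum — no swap from here does better than 1138.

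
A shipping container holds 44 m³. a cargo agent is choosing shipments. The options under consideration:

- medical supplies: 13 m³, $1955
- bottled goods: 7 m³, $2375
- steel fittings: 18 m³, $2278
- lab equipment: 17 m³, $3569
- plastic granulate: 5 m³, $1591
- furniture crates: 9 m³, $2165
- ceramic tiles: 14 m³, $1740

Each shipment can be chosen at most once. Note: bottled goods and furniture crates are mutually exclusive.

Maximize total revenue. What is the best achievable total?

9490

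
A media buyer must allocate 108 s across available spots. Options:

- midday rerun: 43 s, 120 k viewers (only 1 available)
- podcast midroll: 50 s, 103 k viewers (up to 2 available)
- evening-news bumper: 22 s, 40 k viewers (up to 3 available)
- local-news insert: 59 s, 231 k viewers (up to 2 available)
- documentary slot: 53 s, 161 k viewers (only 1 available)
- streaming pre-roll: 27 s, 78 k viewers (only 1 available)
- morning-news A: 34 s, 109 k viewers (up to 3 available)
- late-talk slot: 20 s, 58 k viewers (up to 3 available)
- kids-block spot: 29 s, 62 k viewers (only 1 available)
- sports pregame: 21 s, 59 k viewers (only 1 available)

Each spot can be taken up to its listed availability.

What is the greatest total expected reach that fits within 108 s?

Density check — local-news insert 3.92, morning-news A 3.21, documentary slot 3.04, late-talk slot 2.90 are the best per s.
Filling by ratio: local-news insert + morning-news A for 340, with 15 s left unused.
The 34 s tied up in morning-news A is better spent on streaming pre-roll + sports pregame — total rises to 368 (107 s).
The spare 1 s is too small for any remaining spot, and no exchange beats 368.

368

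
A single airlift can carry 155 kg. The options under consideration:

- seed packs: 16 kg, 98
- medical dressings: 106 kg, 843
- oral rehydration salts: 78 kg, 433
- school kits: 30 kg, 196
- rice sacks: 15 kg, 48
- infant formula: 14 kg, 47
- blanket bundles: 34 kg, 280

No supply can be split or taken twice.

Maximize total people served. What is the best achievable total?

Greedy by ratio would take medical dressings + infant formula + blanket bundles: 154 kg used, total 1170.
Replace infant formula with rice sacks: the trade gains 1 net, giving 1171 at 155 kg.

1171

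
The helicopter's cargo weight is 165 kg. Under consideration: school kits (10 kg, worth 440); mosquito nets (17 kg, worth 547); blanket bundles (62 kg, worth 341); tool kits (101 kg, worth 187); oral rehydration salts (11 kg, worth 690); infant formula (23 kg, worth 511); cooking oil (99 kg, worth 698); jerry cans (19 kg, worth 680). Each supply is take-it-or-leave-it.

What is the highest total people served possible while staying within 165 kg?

School kits + mosquito nets + blanket bundles + oral rehydration salts + infant formula + jerry cans uses 142 of the 165 kg and totals 3209.

3209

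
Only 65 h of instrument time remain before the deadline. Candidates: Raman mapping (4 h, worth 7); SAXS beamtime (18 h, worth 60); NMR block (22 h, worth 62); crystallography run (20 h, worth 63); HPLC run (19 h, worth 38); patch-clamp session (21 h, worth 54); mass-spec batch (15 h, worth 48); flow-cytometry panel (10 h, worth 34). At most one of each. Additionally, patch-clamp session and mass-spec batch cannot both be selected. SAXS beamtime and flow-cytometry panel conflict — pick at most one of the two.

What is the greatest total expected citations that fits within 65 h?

192

Best packing: Raman mapping + SAXS beamtime + NMR block + crystallography run — 64 h, 192 total.
That's the maximum — no feasible swap from here does better than 192.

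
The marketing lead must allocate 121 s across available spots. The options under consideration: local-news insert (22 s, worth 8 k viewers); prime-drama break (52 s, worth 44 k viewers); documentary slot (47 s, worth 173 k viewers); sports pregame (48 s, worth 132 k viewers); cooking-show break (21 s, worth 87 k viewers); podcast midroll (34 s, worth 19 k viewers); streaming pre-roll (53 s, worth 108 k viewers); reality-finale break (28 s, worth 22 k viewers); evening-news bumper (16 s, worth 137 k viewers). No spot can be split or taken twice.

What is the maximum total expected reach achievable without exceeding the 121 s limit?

442

A density-first pass picks documentary slot + cooking-show break + reality-finale break + evening-news bumper — 419 at 112 s.
Replace cooking-show break and reality-finale break with sports pregame: the trade gains 23 net, giving 442 at 111 s.
That's the maximum — no swap from here does better than 442.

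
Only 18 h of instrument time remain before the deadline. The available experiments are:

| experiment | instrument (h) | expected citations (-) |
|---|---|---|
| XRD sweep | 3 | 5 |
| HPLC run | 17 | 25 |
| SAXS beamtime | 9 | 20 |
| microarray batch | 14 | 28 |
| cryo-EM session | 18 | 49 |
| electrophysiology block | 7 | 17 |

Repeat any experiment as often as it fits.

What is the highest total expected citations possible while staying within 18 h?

Density check — cryo-EM session 2.72, electrophysiology block 2.43, SAXS beamtime 2.22, microarray batch 2.00 are the best per h.
Cryo-EM session uses 18 of the 18 h and totals 49.
Nothing else within 18 h beats 49.

49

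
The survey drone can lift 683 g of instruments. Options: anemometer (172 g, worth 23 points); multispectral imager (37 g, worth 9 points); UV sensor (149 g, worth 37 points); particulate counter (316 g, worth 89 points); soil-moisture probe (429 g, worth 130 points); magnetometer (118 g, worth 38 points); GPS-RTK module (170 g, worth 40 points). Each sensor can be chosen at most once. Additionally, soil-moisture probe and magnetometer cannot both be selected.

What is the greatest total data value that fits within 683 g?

179

Best packing: multispectral imager + soil-moisture probe + GPS-RTK module — 636 g, 179 total.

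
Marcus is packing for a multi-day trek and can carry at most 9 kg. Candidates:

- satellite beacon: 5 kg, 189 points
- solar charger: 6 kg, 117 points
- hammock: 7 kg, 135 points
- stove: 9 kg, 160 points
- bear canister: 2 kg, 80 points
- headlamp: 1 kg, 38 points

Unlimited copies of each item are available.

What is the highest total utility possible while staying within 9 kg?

358

The ratio ordering already packs tightly: 4×bear canister + headlamp, 9 kg, 358.
Every other selection either busts 9 kg or fails to beat 358.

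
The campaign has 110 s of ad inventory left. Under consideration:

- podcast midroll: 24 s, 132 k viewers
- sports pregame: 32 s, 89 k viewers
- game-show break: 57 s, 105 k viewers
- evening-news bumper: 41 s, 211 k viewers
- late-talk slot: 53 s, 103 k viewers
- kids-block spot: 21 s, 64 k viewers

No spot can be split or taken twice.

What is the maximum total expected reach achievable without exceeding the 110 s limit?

432

Ranking by ratio (expected reach/s): podcast midroll 5.50, evening-news bumper 5.15, kids-block spot 3.05.
A density-first pass picks podcast midroll + evening-news bumper + kids-block spot — 407 at 86 s.
The 21 s tied up in kids-block spot is better spent on sports pregame — total rises to 432 (97 s).
Every other selection either busts 110 s or fails to beat 432.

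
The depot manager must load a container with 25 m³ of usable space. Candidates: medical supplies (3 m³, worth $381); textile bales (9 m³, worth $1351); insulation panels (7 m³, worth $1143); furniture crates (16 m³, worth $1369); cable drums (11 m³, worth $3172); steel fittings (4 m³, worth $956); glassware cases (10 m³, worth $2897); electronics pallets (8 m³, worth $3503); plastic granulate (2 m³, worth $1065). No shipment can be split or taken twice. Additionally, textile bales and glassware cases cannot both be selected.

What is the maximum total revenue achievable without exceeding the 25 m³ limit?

Greedy by ratio would take steel fittings + glassware cases + electronics pallets + plastic granulate: 24 m³ used, total 8421.
Replace glassware cases with cable drums: the trade gains 275 net, giving 8696 at 25 m³.

8696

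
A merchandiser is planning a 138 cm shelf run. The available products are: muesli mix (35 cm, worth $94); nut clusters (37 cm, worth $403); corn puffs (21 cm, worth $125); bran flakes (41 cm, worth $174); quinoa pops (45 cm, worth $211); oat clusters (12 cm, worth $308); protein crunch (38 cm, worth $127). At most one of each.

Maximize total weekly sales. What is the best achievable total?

Ranking by ratio (weekly sales/cm): oat clusters 25.67, nut clusters 10.89, corn puffs 5.95.
Taking the top-ratio products first gives nut clusters + corn puffs + quinoa pops + oat clusters for 1047 (115 cm).
Replace corn puffs with bran flakes: the trade gains 49 net, giving 1096 at 135 cm.

1096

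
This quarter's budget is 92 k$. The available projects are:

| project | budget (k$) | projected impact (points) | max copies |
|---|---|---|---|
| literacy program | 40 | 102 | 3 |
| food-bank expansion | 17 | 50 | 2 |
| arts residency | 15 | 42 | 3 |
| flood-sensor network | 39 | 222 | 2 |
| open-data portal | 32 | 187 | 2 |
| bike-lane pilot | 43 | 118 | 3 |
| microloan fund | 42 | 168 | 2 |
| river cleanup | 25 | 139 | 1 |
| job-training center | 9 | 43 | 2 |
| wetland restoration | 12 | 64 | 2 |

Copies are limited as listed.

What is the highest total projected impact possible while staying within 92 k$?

516

Ranking by ratio (projected impact/k$): open-data portal 5.84, flood-sensor network 5.69, river cleanup 5.56.
Greedy by ratio would take 2×open-data portal + river cleanup: 89 k$ used, total 513.
Reworking the packing: flood-sensor network + open-data portal + job-training center + wetland restoration uses 92 k$ and improves the total to 516.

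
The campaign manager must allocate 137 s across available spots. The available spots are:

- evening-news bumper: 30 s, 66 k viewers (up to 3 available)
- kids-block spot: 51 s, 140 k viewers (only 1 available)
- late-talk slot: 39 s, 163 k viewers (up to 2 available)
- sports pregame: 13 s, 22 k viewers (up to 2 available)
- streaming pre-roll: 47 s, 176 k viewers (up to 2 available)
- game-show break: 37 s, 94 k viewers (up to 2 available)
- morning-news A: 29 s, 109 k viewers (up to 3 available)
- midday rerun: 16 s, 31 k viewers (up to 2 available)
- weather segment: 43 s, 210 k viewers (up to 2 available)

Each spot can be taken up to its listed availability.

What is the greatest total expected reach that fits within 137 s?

596

Taking the top-ratio spots first gives late-talk slot + 2×weather segment for 583 (125 s).
The 39 s tied up in late-talk slot is better spent on streaming pre-roll — total rises to 596 (133 s).
Every other selection either busts 137 s or exceeds an availability limit or fails to beat 596.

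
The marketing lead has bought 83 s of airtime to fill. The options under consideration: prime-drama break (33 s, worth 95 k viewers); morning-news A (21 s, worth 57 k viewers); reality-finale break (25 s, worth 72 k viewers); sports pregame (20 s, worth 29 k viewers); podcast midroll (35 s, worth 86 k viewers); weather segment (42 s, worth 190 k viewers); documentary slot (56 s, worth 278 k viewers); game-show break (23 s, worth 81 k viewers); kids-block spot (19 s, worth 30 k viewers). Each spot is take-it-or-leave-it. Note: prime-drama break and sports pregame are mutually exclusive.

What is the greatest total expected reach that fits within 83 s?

359

Ranking by ratio (expected reach/s): documentary slot 4.96, weather segment 4.52, game-show break 3.52, reality-finale break 2.88.
Taking documentary slot + game-show break: 79 s used, 359 in expected reach.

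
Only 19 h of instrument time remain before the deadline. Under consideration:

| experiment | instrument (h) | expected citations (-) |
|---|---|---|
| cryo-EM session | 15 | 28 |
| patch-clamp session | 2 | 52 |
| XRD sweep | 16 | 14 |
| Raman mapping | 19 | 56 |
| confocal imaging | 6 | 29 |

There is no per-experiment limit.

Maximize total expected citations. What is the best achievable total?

468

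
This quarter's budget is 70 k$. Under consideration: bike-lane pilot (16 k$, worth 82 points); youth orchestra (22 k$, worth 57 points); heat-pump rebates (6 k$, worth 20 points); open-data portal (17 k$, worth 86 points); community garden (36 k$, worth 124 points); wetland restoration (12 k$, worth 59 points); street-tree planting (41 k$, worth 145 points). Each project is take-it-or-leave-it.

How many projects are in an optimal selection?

The maximum projected impact within 70 k$ is 292.
For example bike-lane pilot + open-data portal + community garden achieves it, using 69 k$.
Any selection reaching 292 contains exactly 3 projects.

3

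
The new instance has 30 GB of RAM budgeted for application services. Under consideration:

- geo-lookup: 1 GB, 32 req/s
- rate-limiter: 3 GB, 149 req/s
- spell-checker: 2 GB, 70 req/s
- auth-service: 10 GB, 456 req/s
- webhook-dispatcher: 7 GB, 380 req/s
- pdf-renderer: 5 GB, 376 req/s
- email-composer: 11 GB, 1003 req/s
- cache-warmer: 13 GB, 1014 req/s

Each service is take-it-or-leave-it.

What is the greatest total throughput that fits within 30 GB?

Ranking by ratio (throughput/GB): email-composer 91.18, cache-warmer 78.00, pdf-renderer 75.20.
Best packing: geo-lookup + pdf-renderer + email-composer + cache-warmer — 30 GB, 2425 total.

2425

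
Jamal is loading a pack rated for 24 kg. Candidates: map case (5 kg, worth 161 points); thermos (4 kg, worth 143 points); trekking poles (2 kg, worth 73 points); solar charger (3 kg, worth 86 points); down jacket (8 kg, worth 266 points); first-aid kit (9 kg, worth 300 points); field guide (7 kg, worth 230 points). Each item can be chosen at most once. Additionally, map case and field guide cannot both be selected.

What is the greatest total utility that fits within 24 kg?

Taking the top-ratio items first gives thermos + trekking poles + down jacket + first-aid kit for 782 (23 kg).
Dropping thermos frees 4 kg; slotting in map case (5 kg) lifts the total to 800 at 24 kg.
Runner-up thermos + trekking poles + solar charger + down jacket + field guide tops out at 798.

800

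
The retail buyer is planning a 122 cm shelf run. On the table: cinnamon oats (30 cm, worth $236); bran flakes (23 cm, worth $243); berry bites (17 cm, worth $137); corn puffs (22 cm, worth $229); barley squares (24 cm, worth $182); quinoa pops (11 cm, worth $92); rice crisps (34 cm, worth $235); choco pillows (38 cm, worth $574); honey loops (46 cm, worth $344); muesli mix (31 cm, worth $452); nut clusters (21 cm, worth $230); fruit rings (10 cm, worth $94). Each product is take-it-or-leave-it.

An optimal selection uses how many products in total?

Best achievable weekly sales is 1579.
For example corn puffs + choco pillows + muesli mix + nut clusters + fruit rings achieves it, using 122 cm.
Any selection reaching 1579 contains exactly 5 products.

5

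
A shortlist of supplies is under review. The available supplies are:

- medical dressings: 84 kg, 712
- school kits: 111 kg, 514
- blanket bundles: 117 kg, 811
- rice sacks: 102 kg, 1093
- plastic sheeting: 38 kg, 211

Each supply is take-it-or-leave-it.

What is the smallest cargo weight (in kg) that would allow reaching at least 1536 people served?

Look for the lowest-cargo combination reaching 1536.
Taking medical dressings + rice sacks gives 1805 (≥ 1536) for 186 kg.
Below 186 kg the best achievable stays under 1536.

186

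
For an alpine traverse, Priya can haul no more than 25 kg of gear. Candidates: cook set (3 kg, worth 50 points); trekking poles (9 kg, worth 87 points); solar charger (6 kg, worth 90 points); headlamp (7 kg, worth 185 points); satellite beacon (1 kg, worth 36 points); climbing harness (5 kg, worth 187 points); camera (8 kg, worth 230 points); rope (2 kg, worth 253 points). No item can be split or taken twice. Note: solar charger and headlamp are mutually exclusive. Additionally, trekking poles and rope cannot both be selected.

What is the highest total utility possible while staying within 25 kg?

905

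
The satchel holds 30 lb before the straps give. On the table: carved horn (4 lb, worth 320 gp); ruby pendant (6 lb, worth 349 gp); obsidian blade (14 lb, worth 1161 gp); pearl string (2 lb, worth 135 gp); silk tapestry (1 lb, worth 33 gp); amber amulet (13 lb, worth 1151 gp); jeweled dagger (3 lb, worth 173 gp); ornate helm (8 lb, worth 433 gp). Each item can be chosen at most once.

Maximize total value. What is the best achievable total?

Ranking by ratio (value/lb): amber amulet 88.54, obsidian blade 82.93, carved horn 80.00, pearl string 67.50.
Taking the top-ratio items first gives obsidian blade + pearl string + silk tapestry + amber amulet for 2480 (30 lb).
The 3 lb tied up in pearl string and silk tapestry is better spent on jeweled dagger — total rises to 2485 (30 lb).

2485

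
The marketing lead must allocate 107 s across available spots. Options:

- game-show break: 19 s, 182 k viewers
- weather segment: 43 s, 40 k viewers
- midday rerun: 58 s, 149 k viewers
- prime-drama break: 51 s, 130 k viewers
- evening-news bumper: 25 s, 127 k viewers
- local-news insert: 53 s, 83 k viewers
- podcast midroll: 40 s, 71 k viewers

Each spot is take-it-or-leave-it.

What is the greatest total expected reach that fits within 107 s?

458

Best packing: game-show break + midday rerun + evening-news bumper — 102 s, 458 total.
Runner-up game-show break + prime-drama break + evening-news bumper tops out at 439.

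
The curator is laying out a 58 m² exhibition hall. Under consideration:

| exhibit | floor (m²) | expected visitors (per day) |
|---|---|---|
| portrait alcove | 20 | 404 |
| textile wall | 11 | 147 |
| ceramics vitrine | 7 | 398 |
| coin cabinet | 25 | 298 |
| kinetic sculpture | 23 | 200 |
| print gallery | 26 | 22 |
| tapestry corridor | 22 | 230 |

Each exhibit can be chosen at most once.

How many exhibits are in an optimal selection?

Optimal total is 1100.
For example portrait alcove + ceramics vitrine + coin cabinet achieves it, using 52 m².
Any selection reaching 1100 contains exactly 3 exhibits.

3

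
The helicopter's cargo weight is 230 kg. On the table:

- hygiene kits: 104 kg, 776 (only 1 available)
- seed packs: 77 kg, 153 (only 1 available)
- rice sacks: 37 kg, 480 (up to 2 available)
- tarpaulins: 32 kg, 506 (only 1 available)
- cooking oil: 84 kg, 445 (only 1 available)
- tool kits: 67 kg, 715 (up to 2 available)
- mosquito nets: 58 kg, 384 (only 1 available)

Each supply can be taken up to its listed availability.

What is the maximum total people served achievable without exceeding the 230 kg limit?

2416

Greedy by ratio would take 2×rice sacks + tarpaulins + tool kits: 173 kg used, total 2181.
The 37 kg tied up in rice sacks is better spent on tool kits — total rises to 2416 (203 kg).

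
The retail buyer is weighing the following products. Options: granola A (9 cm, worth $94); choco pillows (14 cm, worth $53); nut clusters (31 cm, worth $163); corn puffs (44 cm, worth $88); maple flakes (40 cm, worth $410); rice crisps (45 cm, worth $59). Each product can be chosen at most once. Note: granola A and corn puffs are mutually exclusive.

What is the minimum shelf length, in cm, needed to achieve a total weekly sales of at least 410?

Need the lightest bundle worth ≥ 410.
maple flakes: 410 weekly sales at 40 cm.
Below 40 cm the best achievable stays under 410.

40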